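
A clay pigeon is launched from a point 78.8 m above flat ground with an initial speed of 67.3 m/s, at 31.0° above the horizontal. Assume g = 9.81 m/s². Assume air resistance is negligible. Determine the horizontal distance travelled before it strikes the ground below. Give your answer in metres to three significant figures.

512 m

Components: vₓ = 67.30 cos 31.0° = 57.69 m/s, v_y0 = 67.30 sin 31.0° = 34.66 m/s.
The projectile lands when y = 78.8 + (34.66) t − ½·9.81·t² = 0. Positive root: t = (34.66 + √(34.66² + 2·9.81·78.8)) / 9.81 = (34.66 + 52.42) / 9.81 = 8.877 s.
Horizontal distance: R = vₓ t = 57.69 × 8.877 = 512.1 m.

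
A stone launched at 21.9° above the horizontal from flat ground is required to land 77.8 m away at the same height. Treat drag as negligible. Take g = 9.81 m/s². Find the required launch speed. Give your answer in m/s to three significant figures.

Level-ground range: R = v₀² sin(2θ)/g, so v₀ = √(gR / sin 2θ).
v₀ = √(9.81 × 77.8 / sin 43.80°) = √(763.2 / 0.6921) = √1102.7 = 33.21 m/s.

33.2 m/s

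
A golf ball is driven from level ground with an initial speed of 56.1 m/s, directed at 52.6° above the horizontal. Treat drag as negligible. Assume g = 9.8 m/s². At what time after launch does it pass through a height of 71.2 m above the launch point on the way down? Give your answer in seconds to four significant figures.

vₓ = 56.10 cos 52.6° = 34.07 m/s; v_y0 = 56.10 sin 52.6° = 44.57 m/s.
Height y(t) = 44.57 t − 4.900 t² = 71.2 gives 4.900 t² − 44.57 t + 71.2 = 0.
t = [44.57 ± √(44.57² − 2·9.80·71.2)] / 9.80 = (44.57 ± 24.30) / 9.80, so t = 2.068 s or t = 7.028 s.
The descending-branch root is 7.028 s.

7.028 s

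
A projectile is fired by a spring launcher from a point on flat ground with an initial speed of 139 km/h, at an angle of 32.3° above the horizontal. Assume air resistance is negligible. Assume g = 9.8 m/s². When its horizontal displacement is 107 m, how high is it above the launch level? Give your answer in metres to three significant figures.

Convert: 139 km/h = 139/3.6 = 38.61 m/s.
Resolve: vₓ = 38.61 cos 32.3° = 32.64 m/s and v_y0 = 38.61 sin 32.3° = 20.63 m/s.
Time to reach x = 107 m: t = x/vₓ = 107/32.64 = 3.279 s.
Height: y = v_y0 t − ½ g t² = 20.63 × 3.279 − 4.900 × 3.279² = 67.64 − 52.67 = 14.97 m.

15.0 m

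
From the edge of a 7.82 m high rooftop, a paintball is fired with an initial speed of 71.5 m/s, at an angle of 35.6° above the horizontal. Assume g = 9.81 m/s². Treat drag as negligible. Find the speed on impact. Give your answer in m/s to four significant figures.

Components: vₓ = 71.50 cos 35.6° = 58.14 m/s, v_y0 = 71.50 sin 35.6° = 41.62 m/s.
Vertical motion (up positive, ground at y = 0): 4.905 t² − (41.62) t − 7.82 = 0, so t = (41.62 + √(41.62² + 2·9.81·7.82)) / 9.81 = (41.62 + 43.43) / 9.81 = 8.669 s.
Vertical velocity at impact: v_y = v_y0 − g t = 41.62 − 9.81 × 8.669 = −43.43 m/s.
Speed: |v| = √(vₓ² + v_y²) = √(58.14² + 43.43²) = 72.56 m/s.

72.56 m/s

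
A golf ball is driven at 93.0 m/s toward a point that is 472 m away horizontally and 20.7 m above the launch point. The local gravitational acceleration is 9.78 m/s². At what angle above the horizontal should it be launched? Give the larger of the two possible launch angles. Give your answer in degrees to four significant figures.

Trajectory: y = x tanθ − g x² (1 + tan²θ)/(2v₀²). With x = 472, y = 20.7, v₀ = 93.0, g = 9.78:
126.0 tan²θ − 472 tanθ + (146.7) = 0.
tanθ = [472 ± √(472² − 4 × 126.0 × (146.7))] / (2 × 126.0) = (472 ± 385.9) / 251.9, giving tanθ = 0.3419 or 3.405.
θ = 18.88° or 73.63°; the larger is 73.63°.

73.63°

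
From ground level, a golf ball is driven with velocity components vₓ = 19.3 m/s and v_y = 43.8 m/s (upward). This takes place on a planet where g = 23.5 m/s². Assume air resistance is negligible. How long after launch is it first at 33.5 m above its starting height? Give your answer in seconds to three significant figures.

1.07 s

Require v_y0 t − ½ g t² = 33.5, i.e. 11.75 t² − 43.80 t + 33.5 = 0.
t = [43.80 ± √(43.80² − 2·23.5·33.5)] / 23.5 = (43.80 ± 18.55) / 23.5, so t = 1.075 s or t = 2.653 s.
The first (ascending) time is 1.075 s.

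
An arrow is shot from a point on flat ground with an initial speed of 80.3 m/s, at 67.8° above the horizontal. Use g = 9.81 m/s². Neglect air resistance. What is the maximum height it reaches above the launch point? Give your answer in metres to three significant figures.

Components: vₓ = 80.30 cos 67.8° = 30.34 m/s, v_y0 = 80.30 sin 67.8° = 74.35 m/s.
Peak height H = v_y0² / (2g) = 5527.5 / 19.62 = 281.7 m.

282 m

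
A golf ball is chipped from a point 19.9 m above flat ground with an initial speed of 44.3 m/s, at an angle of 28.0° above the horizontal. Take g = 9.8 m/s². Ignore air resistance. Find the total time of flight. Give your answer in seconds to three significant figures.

Resolve: vₓ = 44.30 cos 28.0° = 39.11 m/s and v_y0 = 44.30 sin 28.0° = 20.80 m/s.
The projectile lands when y = 19.9 + (20.80) t − ½·9.80·t² = 0. Positive root: t = (20.80 + √(20.80² + 2·9.80·19.9)) / 9.80 = (20.80 + 28.68) / 9.80 = 5.049 s.

5.05 s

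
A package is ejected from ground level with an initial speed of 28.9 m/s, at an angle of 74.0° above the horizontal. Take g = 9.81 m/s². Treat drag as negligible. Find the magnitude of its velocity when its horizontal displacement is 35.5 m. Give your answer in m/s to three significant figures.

Horizontal component vₓ = 28.90 cos 74.0° = 7.966 m/s; vertical v_y0 = 28.90 sin 74.0° = 27.78 m/s.
At x = 35.5 m, t = x/vₓ = 35.5/7.966 = 4.456 s.
Vertical velocity there: v_y = v_y0 − g t = 27.78 − 9.81 × 4.456 = −15.94 m/s.
Speed: √(vₓ² + v_y²) = √(7.966² + 15.94²) = 17.82 m/s.

17.8 m/s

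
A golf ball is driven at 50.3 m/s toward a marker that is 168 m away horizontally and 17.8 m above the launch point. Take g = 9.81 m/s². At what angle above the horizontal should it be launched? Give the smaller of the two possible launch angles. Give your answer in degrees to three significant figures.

27.5°

Trajectory: y = x tanθ − g x² (1 + tan²θ)/(2v₀²). With x = 168, y = 17.8, v₀ = 50.3, g = 9.81:
54.72 tan²θ − 168 tanθ + (72.52) = 0.
tanθ = [168 ± √(168² − 4 × 54.72 × (72.52))] / (2 × 54.72) = (168 ± 111.1) / 109.4, giving tanθ = 0.5196 or 2.551.
θ = 27.46° or 68.59°; the smaller is 27.46°.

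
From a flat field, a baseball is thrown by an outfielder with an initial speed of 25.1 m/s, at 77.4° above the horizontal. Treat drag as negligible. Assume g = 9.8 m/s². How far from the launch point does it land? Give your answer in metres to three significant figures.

27.4 m

Components: vₓ = 25.10 cos 77.4° = 5.475 m/s, v_y0 = 25.10 sin 77.4° = 24.50 m/s.
Time aloft: T = 2 v_y0 / g = 2 × 24.50 / 9.80 = 4.999 s.
Horizontal distance R = vₓ T = 5.475 × 4.999 = 27.37 m.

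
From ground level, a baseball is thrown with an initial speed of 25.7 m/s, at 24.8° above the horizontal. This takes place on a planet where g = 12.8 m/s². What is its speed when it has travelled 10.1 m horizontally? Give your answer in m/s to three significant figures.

Resolve: vₓ = 25.70 cos 24.8° = 23.33 m/s and v_y0 = 25.70 sin 24.8° = 10.78 m/s.
Time to reach x = 10.1 m: t = x/vₓ = 10.1/23.33 = 0.4329 s.
Vertical velocity there: v_y = v_y0 − g t = 10.78 − 12.8 × 0.4329 = 5.239 m/s.
Speed: √(vₓ² + v_y²) = √(23.33² + 5.239²) = 23.91 m/s.

23.9 m/s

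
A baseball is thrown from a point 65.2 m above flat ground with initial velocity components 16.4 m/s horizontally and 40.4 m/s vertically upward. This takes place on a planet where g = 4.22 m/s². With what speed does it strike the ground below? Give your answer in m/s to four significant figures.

49.51 m/s

Vertical motion (up positive, ground at y = 0): 2.110 t² − (40.40) t − 65.2 = 0, so t = (40.40 + √(40.40² + 2·4.22·65.2)) / 4.22 = (40.40 + 46.72) / 4.22 = 20.64 s.
Vertical velocity at impact: v_y = v_y0 − g t = 40.40 − 4.22 × 20.64 = −46.72 m/s.
Speed: |v| = √(vₓ² + v_y²) = √(16.40² + 46.72²) = 49.51 m/s.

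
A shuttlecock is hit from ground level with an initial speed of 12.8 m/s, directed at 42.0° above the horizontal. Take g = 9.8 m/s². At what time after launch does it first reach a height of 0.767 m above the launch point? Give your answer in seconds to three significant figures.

0.0947 s

vₓ = 12.80 cos 42.0° = 9.512 m/s; v_y0 = 12.80 sin 42.0° = 8.565 m/s.
Set y = v_y0 t − ½ g t² = 0.767: 4.900 t² − 8.565 t + 0.767 = 0.
t = [8.565 ± √(8.565² − 2·9.80·0.767)] / 9.80 = (8.565 ± 7.637) / 9.80, so t = 0.09468 s or t = 1.653 s.
The first (ascending) time is 0.09468 s.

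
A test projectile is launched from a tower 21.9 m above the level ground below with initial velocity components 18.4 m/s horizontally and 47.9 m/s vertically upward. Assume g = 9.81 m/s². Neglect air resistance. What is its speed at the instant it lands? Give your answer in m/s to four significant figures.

The projectile lands when y = 21.9 + (47.90) t − ½·9.81·t² = 0. Positive root: t = (47.90 + √(47.90² + 2·9.81·21.9)) / 9.81 = (47.90 + 52.19) / 9.81 = 10.20 s.
Vertical velocity at impact: v_y = v_y0 − g t = 47.90 − 9.81 × 10.20 = −52.19 m/s.
Speed: |v| = √(vₓ² + v_y²) = √(18.40² + 52.19²) = 55.34 m/s.

55.34 m/s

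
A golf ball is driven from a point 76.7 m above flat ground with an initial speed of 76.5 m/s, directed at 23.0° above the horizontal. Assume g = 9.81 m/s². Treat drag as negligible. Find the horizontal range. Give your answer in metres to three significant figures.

566 m

vₓ = 76.50 cos 23.0° = 70.42 m/s; v_y0 = 76.50 sin 23.0° = 29.89 m/s.
The projectile lands when y = 76.7 + (29.89) t − ½·9.81·t² = 0. Positive root: t = (29.89 + √(29.89² + 2·9.81·76.7)) / 9.81 = (29.89 + 48.97) / 9.81 = 8.039 s.
Horizontal distance: R = vₓ t = 70.42 × 8.039 = 566.1 m.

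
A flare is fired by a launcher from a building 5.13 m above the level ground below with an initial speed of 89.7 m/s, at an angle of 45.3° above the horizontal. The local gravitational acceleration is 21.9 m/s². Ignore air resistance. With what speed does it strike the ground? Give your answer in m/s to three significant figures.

Components: vₓ = 89.70 cos 45.3° = 63.09 m/s, v_y0 = 89.70 sin 45.3° = 63.76 m/s.
The projectile lands when y = 5.13 + (63.76) t − ½·21.9·t² = 0. Positive root: t = (63.76 + √(63.76² + 2·21.9·5.13)) / 21.9 = (63.76 + 65.50) / 21.9 = 5.902 s.
Vertical velocity at impact: v_y = v_y0 − g t = 63.76 − 21.9 × 5.902 = −65.50 m/s.
Speed: |v| = √(vₓ² + v_y²) = √(63.09² + 65.50²) = 90.94 m/s.

90.9 m/s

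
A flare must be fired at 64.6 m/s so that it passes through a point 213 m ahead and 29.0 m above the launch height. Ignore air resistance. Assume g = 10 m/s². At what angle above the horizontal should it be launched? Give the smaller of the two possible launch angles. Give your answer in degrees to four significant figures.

Trajectory: y = x tanθ − g x² (1 + tan²θ)/(2v₀²). With x = 213, y = 29.0, v₀ = 64.6, g = 10.0:
54.36 tan²θ − 213 tanθ + (83.36) = 0.
tanθ = [213 ± √(213² − 4 × 54.36 × (83.36))] / (2 × 54.36) = (213 ± 165.1) / 108.7, giving tanθ = 0.4410 or 3.477.
θ = 23.80° or 73.96°; the smaller is 23.80°.

23.80°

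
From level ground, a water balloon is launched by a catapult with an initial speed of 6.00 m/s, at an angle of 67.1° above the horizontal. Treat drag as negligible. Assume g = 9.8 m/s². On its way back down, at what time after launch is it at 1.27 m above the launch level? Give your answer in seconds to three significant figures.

Components: vₓ = 6.000 cos 67.1° = 2.335 m/s, v_y0 = 6.000 sin 67.1° = 5.527 m/s.
Require v_y0 t − ½ g t² = 1.27, i.e. 4.900 t² − 5.527 t + 1.27 = 0.
Quadratic formula: t = (5.527 ± √5.6570) / 9.80 = (5.527 ± 2.378) / 9.80 → t = 0.3213 s or 0.8067 s.
The descending-branch root is 0.8067 s.

0.807 s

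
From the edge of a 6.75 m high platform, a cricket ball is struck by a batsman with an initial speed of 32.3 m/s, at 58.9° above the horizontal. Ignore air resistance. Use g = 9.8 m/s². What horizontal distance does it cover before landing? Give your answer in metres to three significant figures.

98.1 m

Horizontal component vₓ = 32.30 cos 58.9° = 16.68 m/s; vertical v_y0 = 32.30 sin 58.9° = 27.66 m/s.
The projectile lands when y = 6.75 + (27.66) t − ½·9.80·t² = 0. Positive root: t = (27.66 + √(27.66² + 2·9.80·6.75)) / 9.80 = (27.66 + 29.95) / 9.80 = 5.879 s.
Horizontal distance: R = vₓ t = 16.68 × 5.879 = 98.08 m.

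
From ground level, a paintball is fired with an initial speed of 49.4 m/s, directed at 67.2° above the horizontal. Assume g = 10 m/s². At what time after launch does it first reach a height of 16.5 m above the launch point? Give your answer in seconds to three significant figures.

0.378 s

Horizontal component vₓ = 49.40 cos 67.2° = 19.14 m/s; vertical v_y0 = 49.40 sin 67.2° = 45.54 m/s.
Require v_y0 t − ½ g t² = 16.5, i.e. 5.000 t² − 45.54 t + 16.5 = 0.
Quadratic formula: t = (45.54 ± √1743.9) / 10.0 = (45.54 ± 41.76) / 10.0 → t = 0.3780 s or 8.730 s.
The first (ascending) time is 0.3780 s.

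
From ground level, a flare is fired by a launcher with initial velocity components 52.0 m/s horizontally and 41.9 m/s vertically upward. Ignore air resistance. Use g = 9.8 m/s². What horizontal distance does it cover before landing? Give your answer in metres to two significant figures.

Time aloft: T = 2 v_y0 / g = 2 × 41.90 / 9.80 = 8.551 s.
Range: R = vₓ T = 52.00 × 8.551 = 444.7 m.

440 m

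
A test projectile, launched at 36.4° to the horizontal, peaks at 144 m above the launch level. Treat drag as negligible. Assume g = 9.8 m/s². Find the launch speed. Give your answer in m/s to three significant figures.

89.5 m/s

At the peak v_y = 0, so v_y0 = √(2gH) = √(2 × 9.80 × 144) = 53.13 m/s.
v_y0 = v₀ sin θ ⇒ v₀ = 53.13 / sin 36.4° = 89.53 m/s.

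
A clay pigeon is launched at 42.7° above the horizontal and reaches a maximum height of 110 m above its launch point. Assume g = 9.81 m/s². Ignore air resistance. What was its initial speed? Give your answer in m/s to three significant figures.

68.5 m/s

At the peak v_y = 0, so v_y0 = √(2gH) = √(2 × 9.81 × 110) = 46.46 m/s.
v_y0 = v₀ sin θ ⇒ v₀ = 46.46 / sin 42.7° = 68.50 m/s.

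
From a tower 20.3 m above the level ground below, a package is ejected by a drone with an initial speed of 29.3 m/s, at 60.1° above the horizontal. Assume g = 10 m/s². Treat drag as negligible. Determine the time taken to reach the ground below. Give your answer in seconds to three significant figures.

5.78 s

Components: vₓ = 29.30 cos 60.1° = 14.61 m/s, v_y0 = 29.30 sin 60.1° = 25.40 m/s.
With up positive and y = 0 at the ground: y(t) = 20.3 + (25.40) t − 5.000 t². Setting y = 0 and taking the positive root: t = [25.40 + √(25.40² + 2·10.0·20.3)] / 10.0 = (25.40 + 32.42) / 10.0 = 5.782 s.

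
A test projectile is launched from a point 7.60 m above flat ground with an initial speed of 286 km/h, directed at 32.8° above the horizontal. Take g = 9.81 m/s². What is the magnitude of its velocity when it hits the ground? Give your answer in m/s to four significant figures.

Convert: 286 km/h = 286/3.6 = 79.44 m/s.
vₓ = 79.44 cos 32.8° = 66.78 m/s; v_y0 = 79.44 sin 32.8° = 43.04 m/s.
Vertical motion (up positive, ground at y = 0): 4.905 t² − (43.04) t − 7.60 = 0, so t = (43.04 + √(43.04² + 2·9.81·7.60)) / 9.81 = (43.04 + 44.73) / 9.81 = 8.947 s.
Vertical velocity at impact: v_y = v_y0 − g t = 43.04 − 9.81 × 8.947 = −44.73 m/s.
Speed: |v| = √(vₓ² + v_y²) = √(66.78² + 44.73²) = 80.38 m/s.

80.38 m/s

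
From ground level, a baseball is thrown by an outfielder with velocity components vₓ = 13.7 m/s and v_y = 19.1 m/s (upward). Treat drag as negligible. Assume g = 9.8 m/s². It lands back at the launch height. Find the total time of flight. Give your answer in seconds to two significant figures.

3.9 s

It returns to y = 0 when t = 2 v_y0 / g = 2(19.10)/9.80 = 3.898 s.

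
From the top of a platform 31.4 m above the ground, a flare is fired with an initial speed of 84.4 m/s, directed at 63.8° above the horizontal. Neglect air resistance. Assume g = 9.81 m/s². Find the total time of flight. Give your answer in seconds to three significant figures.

15.8 s

vₓ = 84.40 cos 63.8° = 37.26 m/s; v_y0 = 84.40 sin 63.8° = 75.73 m/s.
With up positive and y = 0 at the ground: y(t) = 31.4 + (75.73) t − 4.905 t². Setting y = 0 and taking the positive root: t = [75.73 + √(75.73² + 2·9.81·31.4)] / 9.81 = (75.73 + 79.69) / 9.81 = 15.84 s.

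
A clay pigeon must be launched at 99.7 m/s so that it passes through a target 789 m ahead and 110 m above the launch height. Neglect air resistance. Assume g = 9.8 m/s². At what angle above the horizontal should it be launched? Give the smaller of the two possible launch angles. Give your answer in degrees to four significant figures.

36.62°

Trajectory: y = x tanθ − g x² (1 + tan²θ)/(2v₀²). With x = 789, y = 110, v₀ = 99.7, g = 9.80:
306.9 tan²θ − 789 tanθ + (416.9) = 0.
tanθ = [789 ± √(789² − 4 × 306.9 × (416.9))] / (2 × 306.9) = (789 ± 332.9) / 613.7, giving tanθ = 0.7432 or 1.828.
θ = 36.62° or 61.32°; the smaller is 36.62°.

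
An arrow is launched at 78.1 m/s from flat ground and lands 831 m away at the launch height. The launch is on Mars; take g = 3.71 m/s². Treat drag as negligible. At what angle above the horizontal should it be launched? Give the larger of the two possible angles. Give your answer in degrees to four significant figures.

74.82°

R = v₀² sin 2θ / g gives sin 2θ = gR/v₀² = 3.71·831/78.1² = 0.5054.
2θ = 30.36° or 180° − 30.36° = 149.6°, so θ = 15.18° or 74.82°.
The larger angle is 74.82°.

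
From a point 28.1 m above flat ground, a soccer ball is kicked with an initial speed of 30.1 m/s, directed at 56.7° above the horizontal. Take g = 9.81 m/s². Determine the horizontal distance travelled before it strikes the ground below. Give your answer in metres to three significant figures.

100 m

vₓ = 30.10 cos 56.7° = 16.53 m/s; v_y0 = 30.10 sin 56.7° = 25.16 m/s.
Vertical motion (up positive, ground at y = 0): 4.905 t² − (25.16) t − 28.1 = 0, so t = (25.16 + √(25.16² + 2·9.81·28.1)) / 9.81 = (25.16 + 34.41) / 9.81 = 6.072 s.
Horizontal distance: R = vₓ t = 16.53 × 6.072 = 100.4 m.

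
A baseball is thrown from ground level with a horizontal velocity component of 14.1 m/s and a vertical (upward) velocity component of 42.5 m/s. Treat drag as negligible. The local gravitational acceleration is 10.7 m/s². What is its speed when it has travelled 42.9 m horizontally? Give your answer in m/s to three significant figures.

17.3 m/s

Time to reach x = 42.9 m: t = x/vₓ = 42.9/14.10 = 3.043 s.
Vertical velocity there: v_y = v_y0 − g t = 42.50 − 10.7 × 3.043 = 9.945 m/s.
Speed: √(vₓ² + v_y²) = √(14.10² + 9.945²) = 17.25 m/s.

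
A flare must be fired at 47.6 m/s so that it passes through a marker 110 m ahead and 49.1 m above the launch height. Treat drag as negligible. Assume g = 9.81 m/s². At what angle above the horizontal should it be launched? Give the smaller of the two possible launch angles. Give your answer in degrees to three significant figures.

Trajectory: y = x tanθ − g x² (1 + tan²θ)/(2v₀²). With x = 110, y = 49.1, v₀ = 47.6, g = 9.81:
26.19 tan²θ − 110 tanθ + (75.29) = 0.
tanθ = [110 ± √(110² − 4 × 26.19 × (75.29))] / (2 × 26.19) = (110 ± 64.89) / 52.39, giving tanθ = 0.8610 or 3.338.
θ = 40.73° or 73.32°; the smaller is 40.73°.

40.7°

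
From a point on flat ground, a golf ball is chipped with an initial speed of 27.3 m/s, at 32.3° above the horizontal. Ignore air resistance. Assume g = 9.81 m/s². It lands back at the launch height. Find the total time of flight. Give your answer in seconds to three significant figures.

2.97 s

Horizontal component vₓ = 27.30 cos 32.3° = 23.08 m/s; vertical v_y0 = 27.30 sin 32.3° = 14.59 m/s.
It returns to y = 0 when t = 2 v_y0 / g = 2(14.59)/9.81 = 2.974 s.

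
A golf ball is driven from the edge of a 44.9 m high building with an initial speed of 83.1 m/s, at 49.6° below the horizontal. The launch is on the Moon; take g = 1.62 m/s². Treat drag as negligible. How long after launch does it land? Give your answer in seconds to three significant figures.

Components: vₓ = 83.10 cos 49.6° = 53.86 m/s, v_y0 = −63.28 m/s (downward).
The projectile lands when y = 44.9 + (−63.28) t − ½·1.62·t² = 0. Positive root: t = (−63.28 + √(63.28² + 2·1.62·44.9)) / 1.62 = (−63.28 + 64.42) / 1.62 = 0.7032 s.

0.703 s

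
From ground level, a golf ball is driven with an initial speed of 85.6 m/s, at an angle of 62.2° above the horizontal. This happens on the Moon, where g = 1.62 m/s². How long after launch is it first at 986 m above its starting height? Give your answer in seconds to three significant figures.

15.6 s

Components: vₓ = 85.60 cos 62.2° = 39.92 m/s, v_y0 = 85.60 sin 62.2° = 75.72 m/s.
Set y = v_y0 t − ½ g t² = 986: 0.8100 t² − 75.72 t + 986 = 0.
t = [75.72 ± √(75.72² − 2·1.62·986)] / 1.62 = (75.72 ± 50.39) / 1.62, so t = 15.64 s or t = 77.84 s.
The first (ascending) time is 15.64 s.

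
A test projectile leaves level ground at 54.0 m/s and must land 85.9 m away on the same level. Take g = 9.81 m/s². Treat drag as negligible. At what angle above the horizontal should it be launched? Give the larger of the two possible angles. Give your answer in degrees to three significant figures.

81.6°

From R = (v₀²/g) sin 2θ: sin 2θ = 9.81 × 85.9 / 2916.0 = 0.2890.
2θ = 16.80° or 180° − 16.80° = 163.2°, so θ = 8.399° or 81.60°.
The larger angle is 81.60°.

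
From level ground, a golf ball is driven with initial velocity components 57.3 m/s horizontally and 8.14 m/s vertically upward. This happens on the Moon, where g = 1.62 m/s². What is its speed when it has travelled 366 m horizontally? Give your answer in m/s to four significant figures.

57.34 m/s

Time to reach x = 366 m: t = x/vₓ = 366/57.30 = 6.387 s.
Vertical velocity there: v_y = v_y0 − g t = 8.140 − 1.62 × 6.387 = −2.208 m/s.
Speed: √(vₓ² + v_y²) = √(57.30² + 2.208²) = 57.34 m/s.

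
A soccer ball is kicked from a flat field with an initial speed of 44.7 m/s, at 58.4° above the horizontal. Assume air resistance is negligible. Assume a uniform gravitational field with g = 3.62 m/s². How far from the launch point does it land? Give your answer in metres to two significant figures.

490 m

vₓ = 44.70 cos 58.4° = 23.42 m/s; v_y0 = 44.70 sin 58.4° = 38.07 m/s.
Time aloft: T = 2 v_y0 / g = 2 × 38.07 / 3.62 = 21.03 s.
Horizontal distance R = vₓ T = 23.42 × 21.03 = 492.7 m.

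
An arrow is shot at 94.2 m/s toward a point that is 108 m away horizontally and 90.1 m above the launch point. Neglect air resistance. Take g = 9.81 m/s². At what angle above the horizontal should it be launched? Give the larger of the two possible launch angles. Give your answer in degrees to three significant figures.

86.4°

Trajectory: y = x tanθ − g x² (1 + tan²θ)/(2v₀²). With x = 108, y = 90.1, v₀ = 94.2, g = 9.81:
6.447 tan²θ − 108 tanθ + (96.55) = 0.
tanθ = [108 ± √(108² − 4 × 6.447 × (96.55))] / (2 × 6.447) = (108 ± 95.78) / 12.89, giving tanθ = 0.9476 or 15.80.
θ = 43.46° or 86.38°; the larger is 86.38°.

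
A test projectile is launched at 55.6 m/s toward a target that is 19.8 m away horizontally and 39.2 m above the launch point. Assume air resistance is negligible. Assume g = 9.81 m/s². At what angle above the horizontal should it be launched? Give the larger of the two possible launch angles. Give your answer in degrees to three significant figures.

Trajectory: y = x tanθ − g x² (1 + tan²θ)/(2v₀²). With x = 19.8, y = 39.2, v₀ = 55.6, g = 9.81:
0.6220 tan²θ − 19.8 tanθ + (39.82) = 0.
tanθ = [19.8 ± √(19.8² − 4 × 0.6220 × (39.82))] / (2 × 0.6220) = (19.8 ± 17.12) / 1.244, giving tanθ = 2.157 or 29.67.
θ = 65.13° or 88.07°; the larger is 88.07°.

88.1°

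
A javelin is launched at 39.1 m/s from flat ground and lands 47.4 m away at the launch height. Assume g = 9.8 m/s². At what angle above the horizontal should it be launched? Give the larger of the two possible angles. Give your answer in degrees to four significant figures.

81.16°

Level-ground range R = v₀² sin(2θ)/g ⇒ sin(2θ) = gR/v₀² = 9.80 × 47.4 / 39.1² = 0.3038.
2θ = 17.69° or 180° − 17.69° = 162.3°, so θ = 8.844° or 81.16°.
The larger angle is 81.16°.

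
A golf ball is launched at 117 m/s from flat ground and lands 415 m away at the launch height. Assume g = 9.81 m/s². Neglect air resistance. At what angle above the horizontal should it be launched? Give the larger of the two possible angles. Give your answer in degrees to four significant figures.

81.35°

From R = (v₀²/g) sin 2θ: sin 2θ = 9.81 × 415 / 13689 = 0.2974.
2θ = 17.30° or 180° − 17.30° = 162.7°, so θ = 8.651° or 81.35°.
The larger angle is 81.35°.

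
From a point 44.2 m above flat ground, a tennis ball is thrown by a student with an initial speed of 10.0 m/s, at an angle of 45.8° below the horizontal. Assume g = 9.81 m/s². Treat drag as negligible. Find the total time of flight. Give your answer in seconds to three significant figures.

Resolve: vₓ = 10.00 cos 45.8° = 6.972 m/s and v_y0 = −7.169 m/s (downward).
The projectile lands when y = 44.2 + (−7.169) t − ½·9.81·t² = 0. Positive root: t = (−7.169 + √(7.169² + 2·9.81·44.2)) / 9.81 = (−7.169 + 30.31) / 9.81 = 2.359 s.

2.36 s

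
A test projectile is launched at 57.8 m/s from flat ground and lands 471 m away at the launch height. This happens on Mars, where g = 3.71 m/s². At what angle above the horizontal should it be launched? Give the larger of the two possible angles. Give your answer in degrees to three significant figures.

From R = (v₀²/g) sin 2θ: sin 2θ = 3.71 × 471 / 3340.8 = 0.5230.
2θ = 31.54° or 180° − 31.54° = 148.5°, so θ = 15.77° or 74.23°.
The larger angle is 74.23°.

74.2°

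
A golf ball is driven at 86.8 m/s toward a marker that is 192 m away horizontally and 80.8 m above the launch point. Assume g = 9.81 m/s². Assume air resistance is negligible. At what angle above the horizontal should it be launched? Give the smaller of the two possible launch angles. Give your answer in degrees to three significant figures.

Trajectory: y = x tanθ − g x² (1 + tan²θ)/(2v₀²). With x = 192, y = 80.8, v₀ = 86.8, g = 9.81:
24.00 tan²θ − 192 tanθ + (104.8) = 0.
tanθ = [192 ± √(192² − 4 × 24.00 × (104.8))] / (2 × 24.00) = (192 ± 163.7) / 48.00, giving tanθ = 0.5892 or 7.411.
θ = 30.51° or 82.32°; the smaller is 30.51°.

30.5°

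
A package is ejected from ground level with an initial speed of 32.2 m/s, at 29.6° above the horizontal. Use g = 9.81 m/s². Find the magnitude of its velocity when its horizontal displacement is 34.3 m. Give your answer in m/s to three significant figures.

Horizontal component vₓ = 32.20 cos 29.6° = 28.00 m/s; vertical v_y0 = 32.20 sin 29.6° = 15.90 m/s.
Time to reach x = 34.3 m: t = x/vₓ = 34.3/28.00 = 1.225 s.
Vertical velocity there: v_y = v_y0 − g t = 15.90 − 9.81 × 1.225 = 3.887 m/s.
Speed: √(vₓ² + v_y²) = √(28.00² + 3.887²) = 28.27 m/s.

28.3 m/s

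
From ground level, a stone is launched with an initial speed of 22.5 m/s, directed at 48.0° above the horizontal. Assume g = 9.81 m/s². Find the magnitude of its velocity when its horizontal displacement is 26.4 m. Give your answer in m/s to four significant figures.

Resolve: vₓ = 22.50 cos 48.0° = 15.06 m/s and v_y0 = 22.50 sin 48.0° = 16.72 m/s.
x = vₓ t ⇒ t = 26.4/15.06 = 1.754 s.
Vertical velocity there: v_y = v_y0 − g t = 16.72 − 9.81 × 1.754 = −0.4813 m/s.
Speed: √(vₓ² + v_y²) = √(15.06² + 0.4813²) = 15.06 m/s.

15.06 m/s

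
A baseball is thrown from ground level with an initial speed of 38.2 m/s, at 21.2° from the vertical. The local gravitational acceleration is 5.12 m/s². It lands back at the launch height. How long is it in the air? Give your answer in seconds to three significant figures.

13.9 s

Resolve: vₓ = 38.20 sin 21.2° = 13.81 m/s and v_y0 = 38.20 cos 21.2° = 35.61 m/s.
Time of flight on level ground: T = 2 v_y0 / g = 2 × 35.61 / 5.12 = 13.91 s.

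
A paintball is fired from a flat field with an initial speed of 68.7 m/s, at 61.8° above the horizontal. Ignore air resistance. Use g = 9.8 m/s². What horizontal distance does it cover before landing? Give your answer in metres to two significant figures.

Horizontal component vₓ = 68.70 cos 61.8° = 32.46 m/s; vertical v_y0 = 68.70 sin 61.8° = 60.55 m/s.
Time aloft: T = 2 v_y0 / g = 2 × 60.55 / 9.80 = 12.36 s.
Range: R = vₓ T = 32.46 × 12.36 = 401.1 m.

400 m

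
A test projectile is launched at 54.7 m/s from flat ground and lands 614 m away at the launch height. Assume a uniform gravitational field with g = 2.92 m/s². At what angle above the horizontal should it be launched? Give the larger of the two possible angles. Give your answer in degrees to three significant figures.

R = v₀² sin 2θ / g gives sin 2θ = gR/v₀² = 2.92·614/54.7² = 0.5992.
2θ = 36.81° or 180° − 36.81° = 143.2°, so θ = 18.41° or 71.59°.
The larger angle is 71.59°.

71.6°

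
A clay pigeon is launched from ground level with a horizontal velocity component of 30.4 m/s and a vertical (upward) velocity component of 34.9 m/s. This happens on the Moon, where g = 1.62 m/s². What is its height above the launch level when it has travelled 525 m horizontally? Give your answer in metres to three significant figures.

361 m

Time to reach x = 525 m: t = x/vₓ = 525/30.40 = 17.27 s.
Height: y = v_y0 t − ½ g t² = 34.90 × 17.27 − 0.8100 × 17.27² = 602.7 − 241.6 = 361.1 m.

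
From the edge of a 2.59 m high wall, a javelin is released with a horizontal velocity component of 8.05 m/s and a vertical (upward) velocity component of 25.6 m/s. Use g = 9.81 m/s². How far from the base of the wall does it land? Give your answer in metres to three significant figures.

The projectile lands when y = 2.59 + (25.60) t − ½·9.81·t² = 0. Positive root: t = (25.60 + √(25.60² + 2·9.81·2.59)) / 9.81 = (25.60 + 26.57) / 9.81 = 5.318 s.
Horizontal distance: R = vₓ t = 8.050 × 5.318 = 42.81 m.

42.8 m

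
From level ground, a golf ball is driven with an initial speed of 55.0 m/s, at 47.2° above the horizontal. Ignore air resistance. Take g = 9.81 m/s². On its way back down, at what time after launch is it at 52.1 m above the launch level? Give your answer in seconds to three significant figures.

6.62 s

Resolve: vₓ = 55.00 cos 47.2° = 37.37 m/s and v_y0 = 55.00 sin 47.2° = 40.36 m/s.
Height y(t) = 40.36 t − 4.905 t² = 52.1 gives 4.905 t² − 40.36 t + 52.1 = 0.
t = [40.36 ± √(40.36² − 2·9.81·52.1)] / 9.81 = (40.36 ± 24.62) / 9.81, so t = 1.604 s or t = 6.624 s.
The descending-branch root is 6.624 s.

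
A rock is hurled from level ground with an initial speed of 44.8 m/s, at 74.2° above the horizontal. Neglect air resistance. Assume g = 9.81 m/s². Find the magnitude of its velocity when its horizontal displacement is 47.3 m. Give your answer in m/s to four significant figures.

vₓ = 44.80 cos 74.2° = 12.20 m/s; v_y0 = 44.80 sin 74.2° = 43.11 m/s.
x = vₓ t ⇒ t = 47.3/12.20 = 3.878 s.
Vertical velocity there: v_y = v_y0 − g t = 43.11 − 9.81 × 3.878 = 5.068 m/s.
Speed: √(vₓ² + v_y²) = √(12.20² + 5.068²) = 13.21 m/s.

13.21 m/s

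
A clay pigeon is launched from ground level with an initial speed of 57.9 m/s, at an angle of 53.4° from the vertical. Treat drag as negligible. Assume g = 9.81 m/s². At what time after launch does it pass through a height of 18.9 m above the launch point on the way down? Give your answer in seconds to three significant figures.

6.44 s

Horizontal component vₓ = 57.90 sin 53.4° = 46.48 m/s; vertical v_y0 = 57.90 cos 53.4° = 34.52 m/s.
Set y = v_y0 t − ½ g t² = 18.9: 4.905 t² − 34.52 t + 18.9 = 0.
Quadratic formula: t = (34.52 ± √820.91) / 9.81 = (34.52 ± 28.65) / 9.81 → t = 0.5984 s or 6.440 s.
The descending-branch root is 6.440 s.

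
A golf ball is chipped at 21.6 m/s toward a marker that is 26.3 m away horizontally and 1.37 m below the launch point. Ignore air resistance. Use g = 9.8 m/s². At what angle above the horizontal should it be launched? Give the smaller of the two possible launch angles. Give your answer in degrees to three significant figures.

13.5°

Trajectory: y = x tanθ − g x² (1 + tan²θ)/(2v₀²). With x = 26.3, y = −1.37, v₀ = 21.6, g = 9.80:
7.264 tan²θ − 26.3 tanθ + (5.894) = 0.
tanθ = [26.3 ± √(26.3² − 4 × 7.264 × (5.894))] / (2 × 7.264) = (26.3 ± 22.81) / 14.53, giving tanθ = 0.2400 or 3.380.
θ = 13.50° or 73.52°; the smaller is 13.50°.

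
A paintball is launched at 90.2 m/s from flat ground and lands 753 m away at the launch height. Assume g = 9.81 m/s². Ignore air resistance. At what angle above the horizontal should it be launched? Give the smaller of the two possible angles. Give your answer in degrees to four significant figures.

From R = (v₀²/g) sin 2θ: sin 2θ = 9.81 × 753 / 8136.0 = 0.9079.
2θ = 65.22° or 180° − 65.22° = 114.8°, so θ = 32.61° or 57.39°.
The smaller angle is 32.61°.

32.61°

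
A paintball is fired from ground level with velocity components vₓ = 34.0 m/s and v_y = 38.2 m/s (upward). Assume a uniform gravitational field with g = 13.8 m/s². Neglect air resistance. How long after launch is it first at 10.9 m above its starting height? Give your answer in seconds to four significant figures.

Height y(t) = 38.20 t − 6.900 t² = 10.9 gives 6.900 t² − 38.20 t + 10.9 = 0.
Quadratic formula: t = (38.20 ± √1158.4) / 13.8 = (38.20 ± 34.04) / 13.8 → t = 0.3018 s or 5.234 s.
The first (ascending) time is 0.3018 s.

0.3018 s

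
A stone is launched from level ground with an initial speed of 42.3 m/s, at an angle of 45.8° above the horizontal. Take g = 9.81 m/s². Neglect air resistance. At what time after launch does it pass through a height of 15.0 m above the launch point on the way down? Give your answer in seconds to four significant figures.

5.640 s

Horizontal component vₓ = 42.30 cos 45.8° = 29.49 m/s; vertical v_y0 = 42.30 sin 45.8° = 30.33 m/s.
Set y = v_y0 t − ½ g t² = 15.0: 4.905 t² − 30.33 t + 15.0 = 0.
Quadratic formula: t = (30.33 ± √625.32) / 9.81 = (30.33 ± 25.01) / 9.81 → t = 0.5422 s or 5.640 s.
The descending-branch root is 5.640 s.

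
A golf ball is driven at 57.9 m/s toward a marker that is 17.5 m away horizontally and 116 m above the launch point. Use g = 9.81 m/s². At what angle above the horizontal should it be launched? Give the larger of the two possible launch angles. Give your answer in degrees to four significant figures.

88.13°

Trajectory: y = x tanθ − g x² (1 + tan²θ)/(2v₀²). With x = 17.5, y = 116, v₀ = 57.9, g = 9.81:
0.4481 tan²θ − 17.5 tanθ + (116.4) = 0.
tanθ = [17.5 ± √(17.5² − 4 × 0.4481 × (116.4))] / (2 × 0.4481) = (17.5 ± 9.876) / 0.8962, giving tanθ = 8.507 or 30.55.
θ = 83.30° or 88.13°; the larger is 88.13°.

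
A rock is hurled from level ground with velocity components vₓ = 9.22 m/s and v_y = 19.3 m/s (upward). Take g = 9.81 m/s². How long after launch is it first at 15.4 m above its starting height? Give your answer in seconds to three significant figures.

Require v_y0 t − ½ g t² = 15.4, i.e. 4.905 t² − 19.30 t + 15.4 = 0.
Quadratic formula: t = (19.30 ± √70.342) / 9.81 = (19.30 ± 8.387) / 9.81 → t = 1.112 s or 2.822 s.
The first (ascending) time is 1.112 s.

1.11 s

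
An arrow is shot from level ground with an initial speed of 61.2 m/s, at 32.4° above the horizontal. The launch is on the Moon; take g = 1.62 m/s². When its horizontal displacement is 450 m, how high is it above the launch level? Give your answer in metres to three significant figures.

224 m

Horizontal component vₓ = 61.20 cos 32.4° = 51.67 m/s; vertical v_y0 = 61.20 sin 32.4° = 32.79 m/s.
Time to reach x = 450 m: t = x/vₓ = 450/51.67 = 8.709 s.
Height: y = v_y0 t − ½ g t² = 32.79 × 8.709 − 0.8100 × 8.709² = 285.6 − 61.43 = 224.1 m.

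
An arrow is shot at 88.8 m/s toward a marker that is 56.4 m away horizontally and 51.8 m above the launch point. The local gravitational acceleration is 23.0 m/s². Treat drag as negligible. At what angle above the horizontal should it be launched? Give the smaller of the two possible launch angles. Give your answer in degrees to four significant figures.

Trajectory: y = x tanθ − g x² (1 + tan²θ)/(2v₀²). With x = 56.4, y = 51.8, v₀ = 88.8, g = 23.0:
4.639 tan²θ − 56.4 tanθ + (56.44) = 0.
tanθ = [56.4 ± √(56.4² − 4 × 4.639 × (56.44))] / (2 × 4.639) = (56.4 ± 46.19) / 9.278, giving tanθ = 1.100 or 11.06.
θ = 47.73° or 84.83°; the smaller is 47.73°.

47.73°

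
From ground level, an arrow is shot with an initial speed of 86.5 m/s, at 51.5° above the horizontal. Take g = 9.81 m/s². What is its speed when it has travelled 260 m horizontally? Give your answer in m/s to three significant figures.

57.6 m/s

vₓ = 86.50 cos 51.5° = 53.85 m/s; v_y0 = 86.50 sin 51.5° = 67.70 m/s.
At x = 260 m, t = x/vₓ = 260/53.85 = 4.828 s.
Vertical velocity there: v_y = v_y0 − g t = 67.70 − 9.81 × 4.828 = 20.33 m/s.
Speed: √(vₓ² + v_y²) = √(53.85² + 20.33²) = 57.56 m/s.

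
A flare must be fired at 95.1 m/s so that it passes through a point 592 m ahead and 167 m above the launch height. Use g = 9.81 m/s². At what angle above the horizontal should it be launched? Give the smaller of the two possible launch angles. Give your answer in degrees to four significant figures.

Trajectory: y = x tanθ − g x² (1 + tan²θ)/(2v₀²). With x = 592, y = 167, v₀ = 95.1, g = 9.81:
190.1 tan²θ − 592 tanθ + (357.1) = 0.
tanθ = [592 ± √(592² − 4 × 190.1 × (357.1))] / (2 × 190.1) = (592 ± 281.0) / 380.1, giving tanθ = 0.8180 or 2.297.
θ = 39.28° or 66.47°; the smaller is 39.28°.

39.28°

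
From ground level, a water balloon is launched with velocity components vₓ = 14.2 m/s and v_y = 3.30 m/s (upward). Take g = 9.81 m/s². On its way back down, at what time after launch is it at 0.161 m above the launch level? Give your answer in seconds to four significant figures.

0.6198 s

Height y(t) = 3.300 t − 4.905 t² = 0.161 gives 4.905 t² − 3.300 t + 0.161 = 0.
Quadratic formula: t = (3.300 ± √7.7312) / 9.81 = (3.300 ± 2.780) / 9.81 → t = 0.05296 s or 0.6198 s.
The descending-branch root is 0.6198 s.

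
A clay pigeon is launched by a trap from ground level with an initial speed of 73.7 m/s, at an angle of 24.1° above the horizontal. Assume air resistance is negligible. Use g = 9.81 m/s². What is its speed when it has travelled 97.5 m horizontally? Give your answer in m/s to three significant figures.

Horizontal component vₓ = 73.70 cos 24.1° = 67.28 m/s; vertical v_y0 = 73.70 sin 24.1° = 30.09 m/s.
At x = 97.5 m, t = x/vₓ = 97.5/67.28 = 1.449 s.
Vertical velocity there: v_y = v_y0 − g t = 30.09 − 9.81 × 1.449 = 15.88 m/s.
Speed: √(vₓ² + v_y²) = √(67.28² + 15.88²) = 69.12 m/s.

69.1 m/s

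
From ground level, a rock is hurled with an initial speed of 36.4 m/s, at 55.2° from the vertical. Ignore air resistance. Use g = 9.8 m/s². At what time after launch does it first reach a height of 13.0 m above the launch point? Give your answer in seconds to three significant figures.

0.763 s

Resolve: vₓ = 36.40 sin 55.2° = 29.89 m/s and v_y0 = 36.40 cos 55.2° = 20.77 m/s.
Set y = v_y0 t − ½ g t² = 13.0: 4.900 t² − 20.77 t + 13.0 = 0.
Quadratic formula: t = (20.77 ± √176.76) / 9.80 = (20.77 ± 13.30) / 9.80 → t = 0.7632 s or 3.476 s.
The first (ascending) time is 0.7632 s.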